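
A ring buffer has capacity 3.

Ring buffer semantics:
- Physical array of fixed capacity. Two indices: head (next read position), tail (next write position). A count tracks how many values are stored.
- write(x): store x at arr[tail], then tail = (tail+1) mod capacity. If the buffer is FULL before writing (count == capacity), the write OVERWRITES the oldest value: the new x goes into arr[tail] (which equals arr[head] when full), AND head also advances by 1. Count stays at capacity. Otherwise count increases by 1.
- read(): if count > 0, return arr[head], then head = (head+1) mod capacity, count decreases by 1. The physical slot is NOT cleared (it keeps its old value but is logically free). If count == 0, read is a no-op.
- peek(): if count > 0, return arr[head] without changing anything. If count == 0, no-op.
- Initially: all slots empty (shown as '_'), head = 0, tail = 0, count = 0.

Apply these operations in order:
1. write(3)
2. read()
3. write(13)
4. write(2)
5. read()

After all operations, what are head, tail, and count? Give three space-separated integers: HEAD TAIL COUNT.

Answer: 2 0 1

Derivation:
After op 1 (write(3)): arr=[3 _ _] head=0 tail=1 count=1
After op 2 (read()): arr=[3 _ _] head=1 tail=1 count=0
After op 3 (write(13)): arr=[3 13 _] head=1 tail=2 count=1
After op 4 (write(2)): arr=[3 13 2] head=1 tail=0 count=2
After op 5 (read()): arr=[3 13 2] head=2 tail=0 count=1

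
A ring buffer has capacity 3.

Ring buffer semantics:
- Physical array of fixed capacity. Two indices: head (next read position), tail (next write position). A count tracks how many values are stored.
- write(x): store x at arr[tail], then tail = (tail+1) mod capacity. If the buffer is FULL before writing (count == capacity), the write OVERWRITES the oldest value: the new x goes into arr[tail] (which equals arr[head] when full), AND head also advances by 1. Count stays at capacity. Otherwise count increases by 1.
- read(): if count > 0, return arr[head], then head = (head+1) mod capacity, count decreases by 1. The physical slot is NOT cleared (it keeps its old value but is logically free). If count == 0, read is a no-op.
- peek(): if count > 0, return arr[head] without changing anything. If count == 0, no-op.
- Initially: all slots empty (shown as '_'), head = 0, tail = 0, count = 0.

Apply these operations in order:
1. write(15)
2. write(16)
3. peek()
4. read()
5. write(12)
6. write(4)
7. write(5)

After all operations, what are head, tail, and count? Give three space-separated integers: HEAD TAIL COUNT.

After op 1 (write(15)): arr=[15 _ _] head=0 tail=1 count=1
After op 2 (write(16)): arr=[15 16 _] head=0 tail=2 count=2
After op 3 (peek()): arr=[15 16 _] head=0 tail=2 count=2
After op 4 (read()): arr=[15 16 _] head=1 tail=2 count=1
After op 5 (write(12)): arr=[15 16 12] head=1 tail=0 count=2
After op 6 (write(4)): arr=[4 16 12] head=1 tail=1 count=3
After op 7 (write(5)): arr=[4 5 12] head=2 tail=2 count=3

Answer: 2 2 3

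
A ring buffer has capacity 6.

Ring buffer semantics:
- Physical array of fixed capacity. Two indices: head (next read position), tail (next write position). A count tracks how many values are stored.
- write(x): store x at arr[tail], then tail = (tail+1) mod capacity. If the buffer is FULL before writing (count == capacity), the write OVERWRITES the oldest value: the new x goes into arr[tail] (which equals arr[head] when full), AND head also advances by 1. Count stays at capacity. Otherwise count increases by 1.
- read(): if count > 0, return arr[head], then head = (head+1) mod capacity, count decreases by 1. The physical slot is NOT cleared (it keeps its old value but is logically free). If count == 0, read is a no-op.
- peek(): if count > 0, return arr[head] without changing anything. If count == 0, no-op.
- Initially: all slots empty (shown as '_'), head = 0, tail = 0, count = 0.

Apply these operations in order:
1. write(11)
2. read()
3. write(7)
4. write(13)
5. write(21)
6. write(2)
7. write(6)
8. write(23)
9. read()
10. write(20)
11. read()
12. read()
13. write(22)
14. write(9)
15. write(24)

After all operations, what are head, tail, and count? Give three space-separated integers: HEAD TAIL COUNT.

After op 1 (write(11)): arr=[11 _ _ _ _ _] head=0 tail=1 count=1
After op 2 (read()): arr=[11 _ _ _ _ _] head=1 tail=1 count=0
After op 3 (write(7)): arr=[11 7 _ _ _ _] head=1 tail=2 count=1
After op 4 (write(13)): arr=[11 7 13 _ _ _] head=1 tail=3 count=2
After op 5 (write(21)): arr=[11 7 13 21 _ _] head=1 tail=4 count=3
After op 6 (write(2)): arr=[11 7 13 21 2 _] head=1 tail=5 count=4
After op 7 (write(6)): arr=[11 7 13 21 2 6] head=1 tail=0 count=5
After op 8 (write(23)): arr=[23 7 13 21 2 6] head=1 tail=1 count=6
After op 9 (read()): arr=[23 7 13 21 2 6] head=2 tail=1 count=5
After op 10 (write(20)): arr=[23 20 13 21 2 6] head=2 tail=2 count=6
After op 11 (read()): arr=[23 20 13 21 2 6] head=3 tail=2 count=5
After op 12 (read()): arr=[23 20 13 21 2 6] head=4 tail=2 count=4
After op 13 (write(22)): arr=[23 20 22 21 2 6] head=4 tail=3 count=5
After op 14 (write(9)): arr=[23 20 22 9 2 6] head=4 tail=4 count=6
After op 15 (write(24)): arr=[23 20 22 9 24 6] head=5 tail=5 count=6

Answer: 5 5 6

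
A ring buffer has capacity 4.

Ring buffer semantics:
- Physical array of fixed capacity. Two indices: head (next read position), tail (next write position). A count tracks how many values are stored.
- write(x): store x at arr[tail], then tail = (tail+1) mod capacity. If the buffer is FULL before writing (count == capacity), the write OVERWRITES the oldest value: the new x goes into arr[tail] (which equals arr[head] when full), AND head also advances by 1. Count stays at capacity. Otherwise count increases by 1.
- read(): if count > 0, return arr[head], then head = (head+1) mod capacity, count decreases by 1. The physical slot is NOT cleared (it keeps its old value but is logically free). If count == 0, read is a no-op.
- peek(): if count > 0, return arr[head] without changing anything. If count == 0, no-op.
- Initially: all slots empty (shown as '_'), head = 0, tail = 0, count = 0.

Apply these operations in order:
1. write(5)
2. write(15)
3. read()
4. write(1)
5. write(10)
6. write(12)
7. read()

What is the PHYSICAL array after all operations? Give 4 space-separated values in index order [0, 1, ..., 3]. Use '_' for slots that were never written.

Answer: 12 15 1 10

Derivation:
After op 1 (write(5)): arr=[5 _ _ _] head=0 tail=1 count=1
After op 2 (write(15)): arr=[5 15 _ _] head=0 tail=2 count=2
After op 3 (read()): arr=[5 15 _ _] head=1 tail=2 count=1
After op 4 (write(1)): arr=[5 15 1 _] head=1 tail=3 count=2
After op 5 (write(10)): arr=[5 15 1 10] head=1 tail=0 count=3
After op 6 (write(12)): arr=[12 15 1 10] head=1 tail=1 count=4
After op 7 (read()): arr=[12 15 1 10] head=2 tail=1 count=3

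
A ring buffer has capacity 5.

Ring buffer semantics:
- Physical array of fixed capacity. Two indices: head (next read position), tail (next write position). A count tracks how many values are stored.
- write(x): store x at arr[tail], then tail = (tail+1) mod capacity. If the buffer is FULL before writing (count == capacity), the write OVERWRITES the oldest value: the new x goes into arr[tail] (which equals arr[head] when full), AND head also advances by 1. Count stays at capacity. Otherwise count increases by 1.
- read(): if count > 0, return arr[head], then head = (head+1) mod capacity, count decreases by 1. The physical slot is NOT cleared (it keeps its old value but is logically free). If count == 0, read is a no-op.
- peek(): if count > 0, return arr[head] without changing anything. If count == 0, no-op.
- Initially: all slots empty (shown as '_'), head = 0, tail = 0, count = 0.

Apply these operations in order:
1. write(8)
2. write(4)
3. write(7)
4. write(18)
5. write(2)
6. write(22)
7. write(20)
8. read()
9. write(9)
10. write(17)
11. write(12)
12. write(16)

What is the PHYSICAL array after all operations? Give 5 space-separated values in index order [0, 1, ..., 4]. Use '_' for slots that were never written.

Answer: 16 20 9 17 12

Derivation:
After op 1 (write(8)): arr=[8 _ _ _ _] head=0 tail=1 count=1
After op 2 (write(4)): arr=[8 4 _ _ _] head=0 tail=2 count=2
After op 3 (write(7)): arr=[8 4 7 _ _] head=0 tail=3 count=3
After op 4 (write(18)): arr=[8 4 7 18 _] head=0 tail=4 count=4
After op 5 (write(2)): arr=[8 4 7 18 2] head=0 tail=0 count=5
After op 6 (write(22)): arr=[22 4 7 18 2] head=1 tail=1 count=5
After op 7 (write(20)): arr=[22 20 7 18 2] head=2 tail=2 count=5
After op 8 (read()): arr=[22 20 7 18 2] head=3 tail=2 count=4
After op 9 (write(9)): arr=[22 20 9 18 2] head=3 tail=3 count=5
After op 10 (write(17)): arr=[22 20 9 17 2] head=4 tail=4 count=5
After op 11 (write(12)): arr=[22 20 9 17 12] head=0 tail=0 count=5
After op 12 (write(16)): arr=[16 20 9 17 12] head=1 tail=1 count=5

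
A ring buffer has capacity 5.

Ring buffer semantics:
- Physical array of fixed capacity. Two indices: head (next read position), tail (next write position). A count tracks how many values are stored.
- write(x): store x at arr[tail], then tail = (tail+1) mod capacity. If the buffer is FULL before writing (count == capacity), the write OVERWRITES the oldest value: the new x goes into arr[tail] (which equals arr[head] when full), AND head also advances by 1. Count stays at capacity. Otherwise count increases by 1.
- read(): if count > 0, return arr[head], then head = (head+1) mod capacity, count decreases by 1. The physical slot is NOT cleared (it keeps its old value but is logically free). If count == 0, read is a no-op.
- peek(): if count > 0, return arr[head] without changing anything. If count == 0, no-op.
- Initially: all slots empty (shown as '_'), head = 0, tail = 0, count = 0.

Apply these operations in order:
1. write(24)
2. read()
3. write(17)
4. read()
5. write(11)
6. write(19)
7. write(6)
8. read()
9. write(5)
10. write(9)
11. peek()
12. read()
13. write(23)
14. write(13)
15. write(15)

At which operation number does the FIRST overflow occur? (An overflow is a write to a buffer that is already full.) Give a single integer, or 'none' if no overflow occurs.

Answer: 15

Derivation:
After op 1 (write(24)): arr=[24 _ _ _ _] head=0 tail=1 count=1
After op 2 (read()): arr=[24 _ _ _ _] head=1 tail=1 count=0
After op 3 (write(17)): arr=[24 17 _ _ _] head=1 tail=2 count=1
After op 4 (read()): arr=[24 17 _ _ _] head=2 tail=2 count=0
After op 5 (write(11)): arr=[24 17 11 _ _] head=2 tail=3 count=1
After op 6 (write(19)): arr=[24 17 11 19 _] head=2 tail=4 count=2
After op 7 (write(6)): arr=[24 17 11 19 6] head=2 tail=0 count=3
After op 8 (read()): arr=[24 17 11 19 6] head=3 tail=0 count=2
After op 9 (write(5)): arr=[5 17 11 19 6] head=3 tail=1 count=3
After op 10 (write(9)): arr=[5 9 11 19 6] head=3 tail=2 count=4
After op 11 (peek()): arr=[5 9 11 19 6] head=3 tail=2 count=4
After op 12 (read()): arr=[5 9 11 19 6] head=4 tail=2 count=3
After op 13 (write(23)): arr=[5 9 23 19 6] head=4 tail=3 count=4
After op 14 (write(13)): arr=[5 9 23 13 6] head=4 tail=4 count=5
After op 15 (write(15)): arr=[5 9 23 13 15] head=0 tail=0 count=5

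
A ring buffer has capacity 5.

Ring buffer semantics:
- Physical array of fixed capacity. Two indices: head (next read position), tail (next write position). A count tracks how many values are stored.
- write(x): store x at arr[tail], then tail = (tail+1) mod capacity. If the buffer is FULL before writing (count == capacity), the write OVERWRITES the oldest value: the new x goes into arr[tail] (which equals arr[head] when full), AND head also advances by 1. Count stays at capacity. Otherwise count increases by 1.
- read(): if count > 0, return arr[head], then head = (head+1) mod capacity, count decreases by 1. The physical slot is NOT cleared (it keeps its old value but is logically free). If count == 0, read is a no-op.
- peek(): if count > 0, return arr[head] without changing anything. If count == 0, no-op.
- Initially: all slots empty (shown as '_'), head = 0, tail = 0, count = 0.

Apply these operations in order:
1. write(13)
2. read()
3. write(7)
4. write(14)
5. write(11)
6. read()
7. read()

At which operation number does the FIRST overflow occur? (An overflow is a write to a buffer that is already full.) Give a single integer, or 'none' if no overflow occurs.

Answer: none

Derivation:
After op 1 (write(13)): arr=[13 _ _ _ _] head=0 tail=1 count=1
After op 2 (read()): arr=[13 _ _ _ _] head=1 tail=1 count=0
After op 3 (write(7)): arr=[13 7 _ _ _] head=1 tail=2 count=1
After op 4 (write(14)): arr=[13 7 14 _ _] head=1 tail=3 count=2
After op 5 (write(11)): arr=[13 7 14 11 _] head=1 tail=4 count=3
After op 6 (read()): arr=[13 7 14 11 _] head=2 tail=4 count=2
After op 7 (read()): arr=[13 7 14 11 _] head=3 tail=4 count=1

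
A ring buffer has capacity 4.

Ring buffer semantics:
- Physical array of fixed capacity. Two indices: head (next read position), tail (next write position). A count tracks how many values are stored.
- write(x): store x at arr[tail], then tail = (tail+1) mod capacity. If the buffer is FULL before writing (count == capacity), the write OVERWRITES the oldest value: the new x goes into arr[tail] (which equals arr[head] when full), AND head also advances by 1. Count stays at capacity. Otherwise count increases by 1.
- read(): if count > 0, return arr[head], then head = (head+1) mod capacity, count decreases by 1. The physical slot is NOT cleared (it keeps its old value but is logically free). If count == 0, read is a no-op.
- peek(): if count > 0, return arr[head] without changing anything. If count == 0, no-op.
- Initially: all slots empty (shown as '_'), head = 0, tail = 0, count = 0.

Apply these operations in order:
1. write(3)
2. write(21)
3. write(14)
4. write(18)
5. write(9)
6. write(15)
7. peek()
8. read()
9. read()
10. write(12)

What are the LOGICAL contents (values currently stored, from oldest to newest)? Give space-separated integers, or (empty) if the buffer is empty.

Answer: 9 15 12

Derivation:
After op 1 (write(3)): arr=[3 _ _ _] head=0 tail=1 count=1
After op 2 (write(21)): arr=[3 21 _ _] head=0 tail=2 count=2
After op 3 (write(14)): arr=[3 21 14 _] head=0 tail=3 count=3
After op 4 (write(18)): arr=[3 21 14 18] head=0 tail=0 count=4
After op 5 (write(9)): arr=[9 21 14 18] head=1 tail=1 count=4
After op 6 (write(15)): arr=[9 15 14 18] head=2 tail=2 count=4
After op 7 (peek()): arr=[9 15 14 18] head=2 tail=2 count=4
After op 8 (read()): arr=[9 15 14 18] head=3 tail=2 count=3
After op 9 (read()): arr=[9 15 14 18] head=0 tail=2 count=2
After op 10 (write(12)): arr=[9 15 12 18] head=0 tail=3 count=3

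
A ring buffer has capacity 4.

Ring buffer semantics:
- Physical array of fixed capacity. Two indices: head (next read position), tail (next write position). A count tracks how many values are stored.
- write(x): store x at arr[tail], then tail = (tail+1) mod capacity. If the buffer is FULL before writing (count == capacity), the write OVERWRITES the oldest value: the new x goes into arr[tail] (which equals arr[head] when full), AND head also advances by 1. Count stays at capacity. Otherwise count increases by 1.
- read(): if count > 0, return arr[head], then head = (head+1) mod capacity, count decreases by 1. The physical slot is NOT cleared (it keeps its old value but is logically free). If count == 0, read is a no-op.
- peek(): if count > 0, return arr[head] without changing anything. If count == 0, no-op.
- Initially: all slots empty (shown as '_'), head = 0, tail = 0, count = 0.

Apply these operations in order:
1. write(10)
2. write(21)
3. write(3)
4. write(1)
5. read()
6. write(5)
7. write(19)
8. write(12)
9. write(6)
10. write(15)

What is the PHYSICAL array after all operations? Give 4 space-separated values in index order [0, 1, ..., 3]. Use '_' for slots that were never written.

After op 1 (write(10)): arr=[10 _ _ _] head=0 tail=1 count=1
After op 2 (write(21)): arr=[10 21 _ _] head=0 tail=2 count=2
After op 3 (write(3)): arr=[10 21 3 _] head=0 tail=3 count=3
After op 4 (write(1)): arr=[10 21 3 1] head=0 tail=0 count=4
After op 5 (read()): arr=[10 21 3 1] head=1 tail=0 count=3
After op 6 (write(5)): arr=[5 21 3 1] head=1 tail=1 count=4
After op 7 (write(19)): arr=[5 19 3 1] head=2 tail=2 count=4
After op 8 (write(12)): arr=[5 19 12 1] head=3 tail=3 count=4
After op 9 (write(6)): arr=[5 19 12 6] head=0 tail=0 count=4
After op 10 (write(15)): arr=[15 19 12 6] head=1 tail=1 count=4

Answer: 15 19 12 6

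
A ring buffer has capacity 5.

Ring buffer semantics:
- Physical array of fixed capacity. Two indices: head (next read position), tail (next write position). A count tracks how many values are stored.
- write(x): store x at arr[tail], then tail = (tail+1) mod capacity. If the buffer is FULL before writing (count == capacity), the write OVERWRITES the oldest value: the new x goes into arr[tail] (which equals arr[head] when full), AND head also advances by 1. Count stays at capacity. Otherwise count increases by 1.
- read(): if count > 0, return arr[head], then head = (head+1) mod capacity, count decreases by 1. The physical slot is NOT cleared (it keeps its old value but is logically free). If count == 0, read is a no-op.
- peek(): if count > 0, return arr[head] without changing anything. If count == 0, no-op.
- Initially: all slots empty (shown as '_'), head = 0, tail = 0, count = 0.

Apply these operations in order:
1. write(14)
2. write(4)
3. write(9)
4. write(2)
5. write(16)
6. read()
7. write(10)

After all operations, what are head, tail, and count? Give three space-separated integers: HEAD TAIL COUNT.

Answer: 1 1 5

Derivation:
After op 1 (write(14)): arr=[14 _ _ _ _] head=0 tail=1 count=1
After op 2 (write(4)): arr=[14 4 _ _ _] head=0 tail=2 count=2
After op 3 (write(9)): arr=[14 4 9 _ _] head=0 tail=3 count=3
After op 4 (write(2)): arr=[14 4 9 2 _] head=0 tail=4 count=4
After op 5 (write(16)): arr=[14 4 9 2 16] head=0 tail=0 count=5
After op 6 (read()): arr=[14 4 9 2 16] head=1 tail=0 count=4
After op 7 (write(10)): arr=[10 4 9 2 16] head=1 tail=1 count=5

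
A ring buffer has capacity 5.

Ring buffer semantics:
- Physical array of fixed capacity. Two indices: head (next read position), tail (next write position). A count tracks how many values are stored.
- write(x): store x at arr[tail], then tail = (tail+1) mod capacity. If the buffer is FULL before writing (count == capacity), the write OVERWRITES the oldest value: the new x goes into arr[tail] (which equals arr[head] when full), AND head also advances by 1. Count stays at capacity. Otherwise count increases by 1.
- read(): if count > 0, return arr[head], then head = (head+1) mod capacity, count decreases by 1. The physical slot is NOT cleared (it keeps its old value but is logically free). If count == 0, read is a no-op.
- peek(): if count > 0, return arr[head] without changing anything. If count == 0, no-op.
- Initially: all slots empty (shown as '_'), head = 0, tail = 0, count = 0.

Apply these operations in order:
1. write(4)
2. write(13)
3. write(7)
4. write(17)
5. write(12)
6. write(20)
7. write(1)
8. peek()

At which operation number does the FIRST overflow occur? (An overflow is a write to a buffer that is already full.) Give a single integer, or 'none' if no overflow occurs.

Answer: 6

Derivation:
After op 1 (write(4)): arr=[4 _ _ _ _] head=0 tail=1 count=1
After op 2 (write(13)): arr=[4 13 _ _ _] head=0 tail=2 count=2
After op 3 (write(7)): arr=[4 13 7 _ _] head=0 tail=3 count=3
After op 4 (write(17)): arr=[4 13 7 17 _] head=0 tail=4 count=4
After op 5 (write(12)): arr=[4 13 7 17 12] head=0 tail=0 count=5
After op 6 (write(20)): arr=[20 13 7 17 12] head=1 tail=1 count=5
After op 7 (write(1)): arr=[20 1 7 17 12] head=2 tail=2 count=5
After op 8 (peek()): arr=[20 1 7 17 12] head=2 tail=2 count=5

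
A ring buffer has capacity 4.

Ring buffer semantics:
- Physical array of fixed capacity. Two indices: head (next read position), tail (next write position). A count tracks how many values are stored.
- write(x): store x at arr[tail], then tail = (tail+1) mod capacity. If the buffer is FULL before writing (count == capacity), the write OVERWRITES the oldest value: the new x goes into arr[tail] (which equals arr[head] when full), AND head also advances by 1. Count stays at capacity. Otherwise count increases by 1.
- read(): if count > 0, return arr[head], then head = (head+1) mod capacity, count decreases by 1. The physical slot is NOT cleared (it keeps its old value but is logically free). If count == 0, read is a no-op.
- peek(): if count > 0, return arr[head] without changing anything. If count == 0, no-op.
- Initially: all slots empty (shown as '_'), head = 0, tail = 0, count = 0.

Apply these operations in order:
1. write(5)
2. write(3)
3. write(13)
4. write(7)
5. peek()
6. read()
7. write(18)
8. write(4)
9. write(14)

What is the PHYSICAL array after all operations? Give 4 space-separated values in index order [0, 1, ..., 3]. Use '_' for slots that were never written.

Answer: 18 4 14 7

Derivation:
After op 1 (write(5)): arr=[5 _ _ _] head=0 tail=1 count=1
After op 2 (write(3)): arr=[5 3 _ _] head=0 tail=2 count=2
After op 3 (write(13)): arr=[5 3 13 _] head=0 tail=3 count=3
After op 4 (write(7)): arr=[5 3 13 7] head=0 tail=0 count=4
After op 5 (peek()): arr=[5 3 13 7] head=0 tail=0 count=4
After op 6 (read()): arr=[5 3 13 7] head=1 tail=0 count=3
After op 7 (write(18)): arr=[18 3 13 7] head=1 tail=1 count=4
After op 8 (write(4)): arr=[18 4 13 7] head=2 tail=2 count=4
After op 9 (write(14)): arr=[18 4 14 7] head=3 tail=3 count=4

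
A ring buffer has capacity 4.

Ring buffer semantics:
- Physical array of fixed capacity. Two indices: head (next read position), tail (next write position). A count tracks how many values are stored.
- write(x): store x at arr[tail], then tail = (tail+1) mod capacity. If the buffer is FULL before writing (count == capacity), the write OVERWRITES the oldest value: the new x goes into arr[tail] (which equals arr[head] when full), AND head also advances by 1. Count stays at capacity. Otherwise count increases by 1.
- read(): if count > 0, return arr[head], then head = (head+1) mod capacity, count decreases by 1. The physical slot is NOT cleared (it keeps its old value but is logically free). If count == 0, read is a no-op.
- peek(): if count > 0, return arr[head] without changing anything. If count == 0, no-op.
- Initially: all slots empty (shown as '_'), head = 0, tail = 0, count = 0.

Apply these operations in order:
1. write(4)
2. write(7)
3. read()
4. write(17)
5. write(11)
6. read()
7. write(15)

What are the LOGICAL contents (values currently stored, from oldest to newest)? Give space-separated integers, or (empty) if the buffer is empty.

After op 1 (write(4)): arr=[4 _ _ _] head=0 tail=1 count=1
After op 2 (write(7)): arr=[4 7 _ _] head=0 tail=2 count=2
After op 3 (read()): arr=[4 7 _ _] head=1 tail=2 count=1
After op 4 (write(17)): arr=[4 7 17 _] head=1 tail=3 count=2
After op 5 (write(11)): arr=[4 7 17 11] head=1 tail=0 count=3
After op 6 (read()): arr=[4 7 17 11] head=2 tail=0 count=2
After op 7 (write(15)): arr=[15 7 17 11] head=2 tail=1 count=3

Answer: 17 11 15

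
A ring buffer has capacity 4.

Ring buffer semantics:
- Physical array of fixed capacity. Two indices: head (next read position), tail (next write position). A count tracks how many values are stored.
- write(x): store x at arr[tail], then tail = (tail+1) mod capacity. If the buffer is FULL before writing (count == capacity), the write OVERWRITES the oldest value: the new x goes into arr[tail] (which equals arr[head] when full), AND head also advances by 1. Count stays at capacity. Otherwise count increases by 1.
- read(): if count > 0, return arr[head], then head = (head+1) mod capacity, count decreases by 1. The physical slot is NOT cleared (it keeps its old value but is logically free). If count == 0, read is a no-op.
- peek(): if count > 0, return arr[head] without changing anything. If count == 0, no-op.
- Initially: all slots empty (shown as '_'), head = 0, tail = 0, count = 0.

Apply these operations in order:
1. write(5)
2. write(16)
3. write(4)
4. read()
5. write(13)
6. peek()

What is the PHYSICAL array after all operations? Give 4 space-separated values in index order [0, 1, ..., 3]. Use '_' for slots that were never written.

Answer: 5 16 4 13

Derivation:
After op 1 (write(5)): arr=[5 _ _ _] head=0 tail=1 count=1
After op 2 (write(16)): arr=[5 16 _ _] head=0 tail=2 count=2
After op 3 (write(4)): arr=[5 16 4 _] head=0 tail=3 count=3
After op 4 (read()): arr=[5 16 4 _] head=1 tail=3 count=2
After op 5 (write(13)): arr=[5 16 4 13] head=1 tail=0 count=3
After op 6 (peek()): arr=[5 16 4 13] head=1 tail=0 count=3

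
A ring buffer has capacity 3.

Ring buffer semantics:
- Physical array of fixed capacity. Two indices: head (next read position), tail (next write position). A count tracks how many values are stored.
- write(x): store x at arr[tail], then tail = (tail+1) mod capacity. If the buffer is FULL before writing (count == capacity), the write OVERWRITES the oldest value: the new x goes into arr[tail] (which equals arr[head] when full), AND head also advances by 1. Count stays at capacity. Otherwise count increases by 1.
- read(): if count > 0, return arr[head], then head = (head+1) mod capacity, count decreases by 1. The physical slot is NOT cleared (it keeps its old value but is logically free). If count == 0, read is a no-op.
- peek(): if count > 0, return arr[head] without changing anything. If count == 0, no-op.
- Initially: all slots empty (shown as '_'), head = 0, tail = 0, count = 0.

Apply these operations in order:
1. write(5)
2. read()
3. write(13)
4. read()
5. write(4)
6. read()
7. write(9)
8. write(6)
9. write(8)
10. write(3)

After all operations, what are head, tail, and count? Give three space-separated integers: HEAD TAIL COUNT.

After op 1 (write(5)): arr=[5 _ _] head=0 tail=1 count=1
After op 2 (read()): arr=[5 _ _] head=1 tail=1 count=0
After op 3 (write(13)): arr=[5 13 _] head=1 tail=2 count=1
After op 4 (read()): arr=[5 13 _] head=2 tail=2 count=0
After op 5 (write(4)): arr=[5 13 4] head=2 tail=0 count=1
After op 6 (read()): arr=[5 13 4] head=0 tail=0 count=0
After op 7 (write(9)): arr=[9 13 4] head=0 tail=1 count=1
After op 8 (write(6)): arr=[9 6 4] head=0 tail=2 count=2
After op 9 (write(8)): arr=[9 6 8] head=0 tail=0 count=3
After op 10 (write(3)): arr=[3 6 8] head=1 tail=1 count=3

Answer: 1 1 3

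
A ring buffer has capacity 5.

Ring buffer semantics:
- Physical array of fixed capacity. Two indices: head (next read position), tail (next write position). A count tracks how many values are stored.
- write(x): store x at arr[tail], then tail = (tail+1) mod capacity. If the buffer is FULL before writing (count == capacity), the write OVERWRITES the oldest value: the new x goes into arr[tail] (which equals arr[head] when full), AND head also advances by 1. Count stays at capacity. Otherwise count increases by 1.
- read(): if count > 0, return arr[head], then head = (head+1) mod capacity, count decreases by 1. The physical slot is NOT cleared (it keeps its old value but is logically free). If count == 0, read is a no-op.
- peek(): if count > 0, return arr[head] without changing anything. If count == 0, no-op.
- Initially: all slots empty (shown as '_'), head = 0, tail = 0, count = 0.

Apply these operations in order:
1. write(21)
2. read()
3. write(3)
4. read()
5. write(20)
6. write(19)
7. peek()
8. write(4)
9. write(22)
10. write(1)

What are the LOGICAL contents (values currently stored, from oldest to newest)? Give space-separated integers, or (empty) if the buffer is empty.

Answer: 20 19 4 22 1

Derivation:
After op 1 (write(21)): arr=[21 _ _ _ _] head=0 tail=1 count=1
After op 2 (read()): arr=[21 _ _ _ _] head=1 tail=1 count=0
After op 3 (write(3)): arr=[21 3 _ _ _] head=1 tail=2 count=1
After op 4 (read()): arr=[21 3 _ _ _] head=2 tail=2 count=0
After op 5 (write(20)): arr=[21 3 20 _ _] head=2 tail=3 count=1
After op 6 (write(19)): arr=[21 3 20 19 _] head=2 tail=4 count=2
After op 7 (peek()): arr=[21 3 20 19 _] head=2 tail=4 count=2
After op 8 (write(4)): arr=[21 3 20 19 4] head=2 tail=0 count=3
After op 9 (write(22)): arr=[22 3 20 19 4] head=2 tail=1 count=4
After op 10 (write(1)): arr=[22 1 20 19 4] head=2 tail=2 count=5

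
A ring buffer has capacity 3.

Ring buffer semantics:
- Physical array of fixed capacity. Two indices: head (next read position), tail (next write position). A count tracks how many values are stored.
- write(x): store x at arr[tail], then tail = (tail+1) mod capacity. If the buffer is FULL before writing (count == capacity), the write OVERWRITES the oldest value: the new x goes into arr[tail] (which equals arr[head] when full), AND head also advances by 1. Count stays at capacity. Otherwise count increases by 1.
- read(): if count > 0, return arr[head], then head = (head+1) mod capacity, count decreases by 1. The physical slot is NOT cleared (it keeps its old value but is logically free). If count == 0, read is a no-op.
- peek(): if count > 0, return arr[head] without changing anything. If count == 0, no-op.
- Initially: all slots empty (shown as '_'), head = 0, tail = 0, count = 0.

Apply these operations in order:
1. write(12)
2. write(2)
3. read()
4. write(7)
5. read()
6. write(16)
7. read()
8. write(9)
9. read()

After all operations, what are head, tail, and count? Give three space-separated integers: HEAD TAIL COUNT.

After op 1 (write(12)): arr=[12 _ _] head=0 tail=1 count=1
After op 2 (write(2)): arr=[12 2 _] head=0 tail=2 count=2
After op 3 (read()): arr=[12 2 _] head=1 tail=2 count=1
After op 4 (write(7)): arr=[12 2 7] head=1 tail=0 count=2
After op 5 (read()): arr=[12 2 7] head=2 tail=0 count=1
After op 6 (write(16)): arr=[16 2 7] head=2 tail=1 count=2
After op 7 (read()): arr=[16 2 7] head=0 tail=1 count=1
After op 8 (write(9)): arr=[16 9 7] head=0 tail=2 count=2
After op 9 (read()): arr=[16 9 7] head=1 tail=2 count=1

Answer: 1 2 1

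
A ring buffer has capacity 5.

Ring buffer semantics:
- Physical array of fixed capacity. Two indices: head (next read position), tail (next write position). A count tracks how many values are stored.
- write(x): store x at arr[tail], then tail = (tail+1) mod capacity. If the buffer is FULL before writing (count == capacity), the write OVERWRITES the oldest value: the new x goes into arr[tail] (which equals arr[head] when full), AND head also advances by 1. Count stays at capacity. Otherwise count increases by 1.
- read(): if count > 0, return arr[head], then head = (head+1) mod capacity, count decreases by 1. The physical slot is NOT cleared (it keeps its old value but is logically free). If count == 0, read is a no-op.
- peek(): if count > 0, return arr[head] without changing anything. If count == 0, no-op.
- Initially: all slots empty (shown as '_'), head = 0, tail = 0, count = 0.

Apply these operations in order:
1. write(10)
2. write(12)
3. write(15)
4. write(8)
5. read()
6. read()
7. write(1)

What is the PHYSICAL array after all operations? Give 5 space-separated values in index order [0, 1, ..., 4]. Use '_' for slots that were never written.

Answer: 10 12 15 8 1

Derivation:
After op 1 (write(10)): arr=[10 _ _ _ _] head=0 tail=1 count=1
After op 2 (write(12)): arr=[10 12 _ _ _] head=0 tail=2 count=2
After op 3 (write(15)): arr=[10 12 15 _ _] head=0 tail=3 count=3
After op 4 (write(8)): arr=[10 12 15 8 _] head=0 tail=4 count=4
After op 5 (read()): arr=[10 12 15 8 _] head=1 tail=4 count=3
After op 6 (read()): arr=[10 12 15 8 _] head=2 tail=4 count=2
After op 7 (write(1)): arr=[10 12 15 8 1] head=2 tail=0 count=3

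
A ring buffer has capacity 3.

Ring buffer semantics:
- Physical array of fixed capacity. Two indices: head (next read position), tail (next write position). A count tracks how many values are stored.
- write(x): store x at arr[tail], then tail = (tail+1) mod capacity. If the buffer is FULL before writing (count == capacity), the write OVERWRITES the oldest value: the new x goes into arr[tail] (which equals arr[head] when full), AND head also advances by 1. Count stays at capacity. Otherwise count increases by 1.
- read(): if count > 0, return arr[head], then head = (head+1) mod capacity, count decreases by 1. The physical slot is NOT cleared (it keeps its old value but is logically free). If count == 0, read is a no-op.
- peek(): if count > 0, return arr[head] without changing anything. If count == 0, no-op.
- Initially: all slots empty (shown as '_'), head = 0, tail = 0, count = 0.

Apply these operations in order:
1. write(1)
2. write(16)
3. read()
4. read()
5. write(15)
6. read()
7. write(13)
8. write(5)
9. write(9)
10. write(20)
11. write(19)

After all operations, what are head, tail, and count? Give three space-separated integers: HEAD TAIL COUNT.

Answer: 2 2 3

Derivation:
After op 1 (write(1)): arr=[1 _ _] head=0 tail=1 count=1
After op 2 (write(16)): arr=[1 16 _] head=0 tail=2 count=2
After op 3 (read()): arr=[1 16 _] head=1 tail=2 count=1
After op 4 (read()): arr=[1 16 _] head=2 tail=2 count=0
After op 5 (write(15)): arr=[1 16 15] head=2 tail=0 count=1
After op 6 (read()): arr=[1 16 15] head=0 tail=0 count=0
After op 7 (write(13)): arr=[13 16 15] head=0 tail=1 count=1
After op 8 (write(5)): arr=[13 5 15] head=0 tail=2 count=2
After op 9 (write(9)): arr=[13 5 9] head=0 tail=0 count=3
After op 10 (write(20)): arr=[20 5 9] head=1 tail=1 count=3
After op 11 (write(19)): arr=[20 19 9] head=2 tail=2 count=3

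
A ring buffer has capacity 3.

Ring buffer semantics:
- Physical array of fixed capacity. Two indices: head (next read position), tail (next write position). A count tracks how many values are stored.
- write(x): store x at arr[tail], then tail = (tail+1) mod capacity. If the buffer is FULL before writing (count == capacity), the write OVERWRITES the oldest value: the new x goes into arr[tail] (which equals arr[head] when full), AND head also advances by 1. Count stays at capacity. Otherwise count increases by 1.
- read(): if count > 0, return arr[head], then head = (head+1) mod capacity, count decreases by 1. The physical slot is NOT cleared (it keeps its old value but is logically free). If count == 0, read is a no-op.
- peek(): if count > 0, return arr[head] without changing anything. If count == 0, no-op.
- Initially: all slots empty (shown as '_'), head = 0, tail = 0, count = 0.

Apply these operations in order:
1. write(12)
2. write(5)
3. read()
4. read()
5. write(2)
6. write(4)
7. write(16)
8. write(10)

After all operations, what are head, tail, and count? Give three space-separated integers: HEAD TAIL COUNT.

Answer: 0 0 3

Derivation:
After op 1 (write(12)): arr=[12 _ _] head=0 tail=1 count=1
After op 2 (write(5)): arr=[12 5 _] head=0 tail=2 count=2
After op 3 (read()): arr=[12 5 _] head=1 tail=2 count=1
After op 4 (read()): arr=[12 5 _] head=2 tail=2 count=0
After op 5 (write(2)): arr=[12 5 2] head=2 tail=0 count=1
After op 6 (write(4)): arr=[4 5 2] head=2 tail=1 count=2
After op 7 (write(16)): arr=[4 16 2] head=2 tail=2 count=3
After op 8 (write(10)): arr=[4 16 10] head=0 tail=0 count=3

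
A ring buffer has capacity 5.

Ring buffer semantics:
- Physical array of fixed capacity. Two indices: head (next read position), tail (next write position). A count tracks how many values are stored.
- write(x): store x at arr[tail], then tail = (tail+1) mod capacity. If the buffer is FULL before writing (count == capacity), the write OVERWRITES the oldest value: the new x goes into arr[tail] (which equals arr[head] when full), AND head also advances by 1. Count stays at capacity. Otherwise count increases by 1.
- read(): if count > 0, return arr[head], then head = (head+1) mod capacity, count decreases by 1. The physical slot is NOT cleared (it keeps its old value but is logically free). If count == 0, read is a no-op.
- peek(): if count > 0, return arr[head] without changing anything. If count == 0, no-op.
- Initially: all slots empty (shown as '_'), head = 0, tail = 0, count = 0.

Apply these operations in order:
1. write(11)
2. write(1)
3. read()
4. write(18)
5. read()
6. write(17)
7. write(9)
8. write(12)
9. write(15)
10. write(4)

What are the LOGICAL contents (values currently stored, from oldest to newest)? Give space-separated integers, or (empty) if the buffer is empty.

After op 1 (write(11)): arr=[11 _ _ _ _] head=0 tail=1 count=1
After op 2 (write(1)): arr=[11 1 _ _ _] head=0 tail=2 count=2
After op 3 (read()): arr=[11 1 _ _ _] head=1 tail=2 count=1
After op 4 (write(18)): arr=[11 1 18 _ _] head=1 tail=3 count=2
After op 5 (read()): arr=[11 1 18 _ _] head=2 tail=3 count=1
After op 6 (write(17)): arr=[11 1 18 17 _] head=2 tail=4 count=2
After op 7 (write(9)): arr=[11 1 18 17 9] head=2 tail=0 count=3
After op 8 (write(12)): arr=[12 1 18 17 9] head=2 tail=1 count=4
After op 9 (write(15)): arr=[12 15 18 17 9] head=2 tail=2 count=5
After op 10 (write(4)): arr=[12 15 4 17 9] head=3 tail=3 count=5

Answer: 17 9 12 15 4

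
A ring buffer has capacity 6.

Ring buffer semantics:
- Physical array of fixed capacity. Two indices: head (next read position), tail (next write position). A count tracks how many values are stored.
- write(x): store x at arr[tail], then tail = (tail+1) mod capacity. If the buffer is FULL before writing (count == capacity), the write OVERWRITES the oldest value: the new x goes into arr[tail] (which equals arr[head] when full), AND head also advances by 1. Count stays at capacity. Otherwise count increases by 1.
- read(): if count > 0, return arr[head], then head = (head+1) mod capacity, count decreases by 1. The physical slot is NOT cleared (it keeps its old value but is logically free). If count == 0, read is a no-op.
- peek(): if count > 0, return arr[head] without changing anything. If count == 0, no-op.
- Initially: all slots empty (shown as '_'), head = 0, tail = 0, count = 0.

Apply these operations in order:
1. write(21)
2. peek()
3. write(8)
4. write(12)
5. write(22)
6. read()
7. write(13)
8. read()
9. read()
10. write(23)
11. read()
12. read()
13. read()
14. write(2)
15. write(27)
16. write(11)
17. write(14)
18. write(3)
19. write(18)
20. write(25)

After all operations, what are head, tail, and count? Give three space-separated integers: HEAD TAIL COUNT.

After op 1 (write(21)): arr=[21 _ _ _ _ _] head=0 tail=1 count=1
After op 2 (peek()): arr=[21 _ _ _ _ _] head=0 tail=1 count=1
After op 3 (write(8)): arr=[21 8 _ _ _ _] head=0 tail=2 count=2
After op 4 (write(12)): arr=[21 8 12 _ _ _] head=0 tail=3 count=3
After op 5 (write(22)): arr=[21 8 12 22 _ _] head=0 tail=4 count=4
After op 6 (read()): arr=[21 8 12 22 _ _] head=1 tail=4 count=3
After op 7 (write(13)): arr=[21 8 12 22 13 _] head=1 tail=5 count=4
After op 8 (read()): arr=[21 8 12 22 13 _] head=2 tail=5 count=3
After op 9 (read()): arr=[21 8 12 22 13 _] head=3 tail=5 count=2
After op 10 (write(23)): arr=[21 8 12 22 13 23] head=3 tail=0 count=3
After op 11 (read()): arr=[21 8 12 22 13 23] head=4 tail=0 count=2
After op 12 (read()): arr=[21 8 12 22 13 23] head=5 tail=0 count=1
After op 13 (read()): arr=[21 8 12 22 13 23] head=0 tail=0 count=0
After op 14 (write(2)): arr=[2 8 12 22 13 23] head=0 tail=1 count=1
After op 15 (write(27)): arr=[2 27 12 22 13 23] head=0 tail=2 count=2
After op 16 (write(11)): arr=[2 27 11 22 13 23] head=0 tail=3 count=3
After op 17 (write(14)): arr=[2 27 11 14 13 23] head=0 tail=4 count=4
After op 18 (write(3)): arr=[2 27 11 14 3 23] head=0 tail=5 count=5
After op 19 (write(18)): arr=[2 27 11 14 3 18] head=0 tail=0 count=6
After op 20 (write(25)): arr=[25 27 11 14 3 18] head=1 tail=1 count=6

Answer: 1 1 6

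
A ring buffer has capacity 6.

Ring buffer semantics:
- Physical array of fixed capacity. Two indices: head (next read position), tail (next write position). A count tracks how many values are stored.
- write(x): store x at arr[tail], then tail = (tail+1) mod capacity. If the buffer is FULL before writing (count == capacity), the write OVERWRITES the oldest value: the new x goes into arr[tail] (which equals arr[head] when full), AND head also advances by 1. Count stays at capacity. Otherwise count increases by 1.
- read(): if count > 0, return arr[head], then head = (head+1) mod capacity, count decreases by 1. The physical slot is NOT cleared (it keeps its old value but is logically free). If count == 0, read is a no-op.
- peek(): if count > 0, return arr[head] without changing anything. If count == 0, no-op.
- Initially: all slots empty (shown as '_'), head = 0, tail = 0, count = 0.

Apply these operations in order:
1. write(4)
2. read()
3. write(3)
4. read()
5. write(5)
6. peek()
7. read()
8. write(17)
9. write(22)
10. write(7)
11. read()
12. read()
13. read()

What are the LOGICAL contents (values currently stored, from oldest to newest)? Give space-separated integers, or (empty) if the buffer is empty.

Answer: (empty)

Derivation:
After op 1 (write(4)): arr=[4 _ _ _ _ _] head=0 tail=1 count=1
After op 2 (read()): arr=[4 _ _ _ _ _] head=1 tail=1 count=0
After op 3 (write(3)): arr=[4 3 _ _ _ _] head=1 tail=2 count=1
After op 4 (read()): arr=[4 3 _ _ _ _] head=2 tail=2 count=0
After op 5 (write(5)): arr=[4 3 5 _ _ _] head=2 tail=3 count=1
After op 6 (peek()): arr=[4 3 5 _ _ _] head=2 tail=3 count=1
After op 7 (read()): arr=[4 3 5 _ _ _] head=3 tail=3 count=0
After op 8 (write(17)): arr=[4 3 5 17 _ _] head=3 tail=4 count=1
After op 9 (write(22)): arr=[4 3 5 17 22 _] head=3 tail=5 count=2
After op 10 (write(7)): arr=[4 3 5 17 22 7] head=3 tail=0 count=3
After op 11 (read()): arr=[4 3 5 17 22 7] head=4 tail=0 count=2
After op 12 (read()): arr=[4 3 5 17 22 7] head=5 tail=0 count=1
After op 13 (read()): arr=[4 3 5 17 22 7] head=0 tail=0 count=0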